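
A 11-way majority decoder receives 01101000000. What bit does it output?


Ones: 3 out of 11
Threshold: 6

0 (3/11 voted 1)


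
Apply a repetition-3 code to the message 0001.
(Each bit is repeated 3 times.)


Each bit -> 3 copies

000000000111


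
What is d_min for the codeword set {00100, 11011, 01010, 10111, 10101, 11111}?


Comparing all pairs, minimum distance: 1
Can detect 0 errors, correct 0 errors

1


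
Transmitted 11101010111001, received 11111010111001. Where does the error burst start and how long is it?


XOR: 00010000000000

Burst at position 3, length 1


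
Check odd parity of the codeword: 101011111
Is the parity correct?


Number of 1s: 7

Yes, parity is correct (7 ones)


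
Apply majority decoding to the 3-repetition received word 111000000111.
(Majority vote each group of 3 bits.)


Groups: 111, 000, 000, 111
Majority votes: 1001

1001


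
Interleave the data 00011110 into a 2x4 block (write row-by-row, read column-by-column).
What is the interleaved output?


Matrix:
  0001
  1110
Read columns: 01010110

01010110


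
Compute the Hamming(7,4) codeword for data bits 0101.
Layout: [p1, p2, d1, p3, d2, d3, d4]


Parity bits: p1=0, p2=1, p3=0

0100101


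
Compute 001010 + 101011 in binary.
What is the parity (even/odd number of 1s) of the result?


001010 = 10
101011 = 43
Sum = 53 = 110101
1s count = 4

even parity (4 ones in 110101)


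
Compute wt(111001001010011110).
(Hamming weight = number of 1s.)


Counting 1s in 111001001010011110

10


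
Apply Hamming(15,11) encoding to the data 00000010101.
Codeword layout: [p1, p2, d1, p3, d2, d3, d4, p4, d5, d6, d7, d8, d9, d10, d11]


Parity bits: p1=1, p2=0, p3=0, p4=1

100000010010101


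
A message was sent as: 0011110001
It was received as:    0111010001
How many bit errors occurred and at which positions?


XOR: 0100100000

2 error(s) at position(s): 1, 4


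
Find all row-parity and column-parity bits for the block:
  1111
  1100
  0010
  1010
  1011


Row parities: 00101
Column parities: 0000

Row P: 00101, Col P: 0000, Corner: 0


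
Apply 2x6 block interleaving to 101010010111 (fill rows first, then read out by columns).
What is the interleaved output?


Matrix:
  101010
  010111
Read columns: 100110011101

100110011101


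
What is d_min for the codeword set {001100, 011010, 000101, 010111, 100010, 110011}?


Comparing all pairs, minimum distance: 2
Can detect 1 errors, correct 0 errors

2


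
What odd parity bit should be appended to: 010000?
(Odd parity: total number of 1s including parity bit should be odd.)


Number of 1s in data: 1
Parity bit: 0

0


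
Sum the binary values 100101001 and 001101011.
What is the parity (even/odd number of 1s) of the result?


100101001 = 297
001101011 = 107
Sum = 404 = 110010100
1s count = 4

even parity (4 ones in 110010100)


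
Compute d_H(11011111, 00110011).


XOR: 11101100
Count of 1s: 5

5


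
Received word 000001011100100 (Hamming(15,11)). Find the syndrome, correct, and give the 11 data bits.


Syndrome = 0: no error detected

Data: 00101100100 (no errors)


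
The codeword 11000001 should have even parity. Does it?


Number of 1s: 3

No, parity error (3 ones)


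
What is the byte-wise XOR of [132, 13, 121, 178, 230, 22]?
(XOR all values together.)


XOR chain: 132 ^ 13 ^ 121 ^ 178 ^ 230 ^ 22 = 178

178


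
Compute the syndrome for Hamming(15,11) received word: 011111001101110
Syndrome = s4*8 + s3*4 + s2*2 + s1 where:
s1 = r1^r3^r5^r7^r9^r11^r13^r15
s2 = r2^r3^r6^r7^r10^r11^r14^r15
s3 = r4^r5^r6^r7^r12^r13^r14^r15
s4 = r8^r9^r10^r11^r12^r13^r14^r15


s1=0, s2=1, s3=0, s4=1

Syndrome = 10 (error at position 10)


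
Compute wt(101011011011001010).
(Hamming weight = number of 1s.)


Counting 1s in 101011011011001010

10


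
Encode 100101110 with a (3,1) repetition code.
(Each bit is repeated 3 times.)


Each bit -> 3 copies

111000000111000111111111000


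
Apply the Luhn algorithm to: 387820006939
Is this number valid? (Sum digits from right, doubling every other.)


Luhn sum = 58
58 mod 10 = 8

Invalid (Luhn sum mod 10 = 8)


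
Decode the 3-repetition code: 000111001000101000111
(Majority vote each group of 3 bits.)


Groups: 000, 111, 001, 000, 101, 000, 111
Majority votes: 0100101

0100101


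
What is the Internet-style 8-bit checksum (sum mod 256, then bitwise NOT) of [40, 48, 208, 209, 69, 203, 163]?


Sum = 940 mod 256 = 172
Complement = 83

83


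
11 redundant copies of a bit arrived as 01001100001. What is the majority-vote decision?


Ones: 4 out of 11
Threshold: 6

0 (4/11 voted 1)


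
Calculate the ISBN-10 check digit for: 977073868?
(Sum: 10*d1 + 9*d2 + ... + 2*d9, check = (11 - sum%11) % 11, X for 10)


Weighted sum: 332
332 mod 11 = 2

Check digit: 9


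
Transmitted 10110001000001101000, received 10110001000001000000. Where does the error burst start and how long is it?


XOR: 00000000000000101000

Burst at position 14, length 3


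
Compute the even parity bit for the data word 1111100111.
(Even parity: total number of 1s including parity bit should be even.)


Number of 1s in data: 8
Parity bit: 0

0


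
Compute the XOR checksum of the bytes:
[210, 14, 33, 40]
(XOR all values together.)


XOR chain: 210 ^ 14 ^ 33 ^ 40 = 213

213


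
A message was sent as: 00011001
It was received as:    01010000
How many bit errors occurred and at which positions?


XOR: 01001001

3 error(s) at position(s): 1, 4, 7


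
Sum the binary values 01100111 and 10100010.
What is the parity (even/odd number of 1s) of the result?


01100111 = 103
10100010 = 162
Sum = 265 = 100001001
1s count = 3

odd parity (3 ones in 100001001)


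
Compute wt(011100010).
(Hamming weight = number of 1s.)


Counting 1s in 011100010

4


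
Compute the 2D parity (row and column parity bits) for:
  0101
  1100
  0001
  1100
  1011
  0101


Row parities: 001010
Column parities: 1010

Row P: 001010, Col P: 1010, Corner: 0


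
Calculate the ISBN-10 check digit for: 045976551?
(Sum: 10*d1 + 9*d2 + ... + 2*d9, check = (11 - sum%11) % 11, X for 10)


Weighted sum: 248
248 mod 11 = 6

Check digit: 5


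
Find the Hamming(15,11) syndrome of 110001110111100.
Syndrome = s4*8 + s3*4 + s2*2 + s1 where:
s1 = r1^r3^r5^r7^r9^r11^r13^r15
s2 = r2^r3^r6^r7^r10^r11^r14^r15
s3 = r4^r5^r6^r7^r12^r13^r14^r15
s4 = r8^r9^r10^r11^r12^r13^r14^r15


s1=0, s2=1, s3=0, s4=1

Syndrome = 10 (error at position 10)


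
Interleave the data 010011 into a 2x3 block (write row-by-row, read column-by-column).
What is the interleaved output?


Matrix:
  010
  011
Read columns: 001101

001101


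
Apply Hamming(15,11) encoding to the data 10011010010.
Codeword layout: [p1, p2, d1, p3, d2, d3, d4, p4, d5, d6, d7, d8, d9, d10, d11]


Parity bits: p1=0, p2=0, p3=0, p4=1

001000111010010


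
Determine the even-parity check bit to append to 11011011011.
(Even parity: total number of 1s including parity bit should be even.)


Number of 1s in data: 8
Parity bit: 0

0


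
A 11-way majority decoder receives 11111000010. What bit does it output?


Ones: 6 out of 11
Threshold: 6

1 (6/11 voted 1)


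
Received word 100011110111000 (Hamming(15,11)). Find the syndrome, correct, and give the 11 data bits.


Syndrome = 0: no error detected

Data: 01110111000 (no errors)


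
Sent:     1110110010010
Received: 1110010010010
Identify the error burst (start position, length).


XOR: 0000100000000

Burst at position 4, length 1


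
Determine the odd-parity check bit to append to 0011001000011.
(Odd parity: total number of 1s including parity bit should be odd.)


Number of 1s in data: 5
Parity bit: 0

0


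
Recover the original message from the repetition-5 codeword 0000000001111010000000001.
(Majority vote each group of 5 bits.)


Groups: 00000, 00001, 11101, 00000, 00001
Majority votes: 00100

00100


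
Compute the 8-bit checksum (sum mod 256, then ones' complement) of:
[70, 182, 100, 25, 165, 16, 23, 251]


Sum = 832 mod 256 = 64
Complement = 191

191


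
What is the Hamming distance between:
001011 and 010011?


XOR: 011000
Count of 1s: 2

2


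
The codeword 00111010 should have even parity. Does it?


Number of 1s: 4

Yes, parity is correct (4 ones)


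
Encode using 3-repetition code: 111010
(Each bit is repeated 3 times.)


Each bit -> 3 copies

111111111000111000


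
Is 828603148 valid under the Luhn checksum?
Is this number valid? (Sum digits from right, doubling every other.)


Luhn sum = 46
46 mod 10 = 6

Invalid (Luhn sum mod 10 = 6)


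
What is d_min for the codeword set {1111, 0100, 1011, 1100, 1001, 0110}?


Comparing all pairs, minimum distance: 1
Can detect 0 errors, correct 0 errors

1


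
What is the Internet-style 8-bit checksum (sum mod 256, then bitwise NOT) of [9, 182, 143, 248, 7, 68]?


Sum = 657 mod 256 = 145
Complement = 110

110


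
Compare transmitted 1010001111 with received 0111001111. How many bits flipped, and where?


XOR: 1101000000

3 error(s) at position(s): 0, 1, 3


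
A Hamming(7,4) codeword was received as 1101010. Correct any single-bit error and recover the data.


Syndrome = 1: error at position 1

Data: 0010 (corrected bit 1)


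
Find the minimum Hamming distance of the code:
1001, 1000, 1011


Comparing all pairs, minimum distance: 1
Can detect 0 errors, correct 0 errors

1


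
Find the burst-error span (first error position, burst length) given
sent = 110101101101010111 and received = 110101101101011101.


XOR: 000000000000001010

Burst at position 14, length 3


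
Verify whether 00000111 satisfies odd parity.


Number of 1s: 3

Yes, parity is correct (3 ones)


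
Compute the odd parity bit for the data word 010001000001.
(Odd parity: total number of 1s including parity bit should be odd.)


Number of 1s in data: 3
Parity bit: 0

0


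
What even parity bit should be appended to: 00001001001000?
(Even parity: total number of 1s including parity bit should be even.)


Number of 1s in data: 3
Parity bit: 1

1


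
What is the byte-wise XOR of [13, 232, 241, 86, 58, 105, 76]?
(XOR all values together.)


XOR chain: 13 ^ 232 ^ 241 ^ 86 ^ 58 ^ 105 ^ 76 = 93

93


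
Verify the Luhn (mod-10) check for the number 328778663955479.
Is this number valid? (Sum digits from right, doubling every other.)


Luhn sum = 79
79 mod 10 = 9

Invalid (Luhn sum mod 10 = 9)


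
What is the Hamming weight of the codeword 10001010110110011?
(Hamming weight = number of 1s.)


Counting 1s in 10001010110110011

9


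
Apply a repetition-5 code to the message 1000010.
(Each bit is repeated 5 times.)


Each bit -> 5 copies

11111000000000000000000001111100000


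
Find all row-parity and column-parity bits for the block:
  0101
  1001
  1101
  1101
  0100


Row parities: 00111
Column parities: 1000

Row P: 00111, Col P: 1000, Corner: 1


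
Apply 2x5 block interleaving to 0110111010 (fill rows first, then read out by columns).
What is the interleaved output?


Matrix:
  01101
  11010
Read columns: 0111100110

0111100110


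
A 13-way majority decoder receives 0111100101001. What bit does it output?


Ones: 7 out of 13
Threshold: 7

1 (7/13 voted 1)


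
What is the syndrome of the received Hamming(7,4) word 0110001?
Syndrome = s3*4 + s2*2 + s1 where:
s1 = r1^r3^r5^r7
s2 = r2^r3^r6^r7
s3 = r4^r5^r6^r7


s1=0, s2=1, s3=1

Syndrome = 6 (error at position 6)


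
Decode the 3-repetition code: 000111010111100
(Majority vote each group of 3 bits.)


Groups: 000, 111, 010, 111, 100
Majority votes: 01010

01010


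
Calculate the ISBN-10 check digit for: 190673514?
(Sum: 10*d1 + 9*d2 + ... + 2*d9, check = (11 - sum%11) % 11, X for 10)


Weighted sum: 221
221 mod 11 = 1

Check digit: X


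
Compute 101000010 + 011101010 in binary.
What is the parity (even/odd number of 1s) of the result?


101000010 = 322
011101010 = 234
Sum = 556 = 1000101100
1s count = 4

even parity (4 ones in 1000101100)


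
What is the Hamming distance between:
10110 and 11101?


XOR: 01011
Count of 1s: 3

3


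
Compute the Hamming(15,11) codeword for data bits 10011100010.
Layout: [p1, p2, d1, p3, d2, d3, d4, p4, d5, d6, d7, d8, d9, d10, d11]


Parity bits: p1=1, p2=0, p3=0, p4=1

101000111100010


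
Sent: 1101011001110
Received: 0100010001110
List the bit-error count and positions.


XOR: 1001001000000

3 error(s) at position(s): 0, 3, 6


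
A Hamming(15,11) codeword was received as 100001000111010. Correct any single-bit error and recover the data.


Syndrome = 4: error at position 4

Data: 00100111010 (corrected bit 4)


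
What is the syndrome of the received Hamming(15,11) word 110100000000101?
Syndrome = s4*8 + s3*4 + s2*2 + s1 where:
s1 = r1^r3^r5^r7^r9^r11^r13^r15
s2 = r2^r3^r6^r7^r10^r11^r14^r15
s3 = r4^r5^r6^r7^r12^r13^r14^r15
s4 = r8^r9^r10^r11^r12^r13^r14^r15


s1=1, s2=0, s3=1, s4=0

Syndrome = 5 (error at position 5)


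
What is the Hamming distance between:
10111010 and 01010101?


XOR: 11101111
Count of 1s: 7

7


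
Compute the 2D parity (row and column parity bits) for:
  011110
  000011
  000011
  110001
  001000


Row parities: 00011
Column parities: 100111

Row P: 00011, Col P: 100111, Corner: 0


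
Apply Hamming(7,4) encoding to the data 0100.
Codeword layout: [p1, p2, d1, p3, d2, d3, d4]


Parity bits: p1=1, p2=0, p3=1

1001100


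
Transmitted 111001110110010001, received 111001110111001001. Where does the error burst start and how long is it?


XOR: 000000000001011000

Burst at position 11, length 4


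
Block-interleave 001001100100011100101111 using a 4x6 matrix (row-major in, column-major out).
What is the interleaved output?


Matrix:
  001001
  100100
  011100
  101111
Read columns: 010100101011011100011001

010100101011011100011001


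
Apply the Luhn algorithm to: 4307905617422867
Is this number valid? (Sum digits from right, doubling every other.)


Luhn sum = 75
75 mod 10 = 5

Invalid (Luhn sum mod 10 = 5)


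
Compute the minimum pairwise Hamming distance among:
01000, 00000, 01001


Comparing all pairs, minimum distance: 1
Can detect 0 errors, correct 0 errors

1


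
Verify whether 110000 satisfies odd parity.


Number of 1s: 2

No, parity error (2 ones)


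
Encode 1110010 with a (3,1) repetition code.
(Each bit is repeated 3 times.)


Each bit -> 3 copies

111111111000000111000


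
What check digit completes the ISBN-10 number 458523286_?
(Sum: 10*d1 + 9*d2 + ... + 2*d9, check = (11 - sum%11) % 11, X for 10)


Weighted sum: 255
255 mod 11 = 2

Check digit: 9


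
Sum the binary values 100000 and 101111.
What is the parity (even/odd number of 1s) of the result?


100000 = 32
101111 = 47
Sum = 79 = 1001111
1s count = 5

odd parity (5 ones in 1001111)


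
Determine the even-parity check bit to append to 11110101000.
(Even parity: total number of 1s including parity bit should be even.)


Number of 1s in data: 6
Parity bit: 0

0


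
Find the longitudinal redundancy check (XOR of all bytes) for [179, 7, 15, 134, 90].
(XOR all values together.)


XOR chain: 179 ^ 7 ^ 15 ^ 134 ^ 90 = 103

103


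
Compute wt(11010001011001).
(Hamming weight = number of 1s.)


Counting 1s in 11010001011001

7


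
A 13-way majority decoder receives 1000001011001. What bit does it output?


Ones: 5 out of 13
Threshold: 7

0 (5/13 voted 1)


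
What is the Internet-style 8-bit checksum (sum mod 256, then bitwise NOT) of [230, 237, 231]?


Sum = 698 mod 256 = 186
Complement = 69

69


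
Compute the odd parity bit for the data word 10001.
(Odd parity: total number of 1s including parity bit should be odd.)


Number of 1s in data: 2
Parity bit: 1

1


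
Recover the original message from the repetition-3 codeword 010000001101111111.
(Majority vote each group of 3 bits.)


Groups: 010, 000, 001, 101, 111, 111
Majority votes: 000111

000111


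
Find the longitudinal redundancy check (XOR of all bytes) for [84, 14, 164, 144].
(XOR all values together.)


XOR chain: 84 ^ 14 ^ 164 ^ 144 = 110

110


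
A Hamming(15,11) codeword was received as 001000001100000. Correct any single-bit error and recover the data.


Syndrome = 0: no error detected

Data: 10001100000 (no errors)


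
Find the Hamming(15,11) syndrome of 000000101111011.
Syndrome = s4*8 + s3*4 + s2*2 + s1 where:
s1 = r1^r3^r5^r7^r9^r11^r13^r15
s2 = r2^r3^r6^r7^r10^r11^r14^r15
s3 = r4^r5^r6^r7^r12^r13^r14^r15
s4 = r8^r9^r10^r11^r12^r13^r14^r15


s1=0, s2=1, s3=0, s4=0

Syndrome = 2 (error at position 2)


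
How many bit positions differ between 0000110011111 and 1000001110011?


XOR: 1000111101100
Count of 1s: 7

7


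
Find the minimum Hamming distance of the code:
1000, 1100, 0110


Comparing all pairs, minimum distance: 1
Can detect 0 errors, correct 0 errors

1


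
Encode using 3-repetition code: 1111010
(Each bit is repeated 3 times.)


Each bit -> 3 copies

111111111111000111000


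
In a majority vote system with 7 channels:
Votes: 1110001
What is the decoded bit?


Ones: 4 out of 7
Threshold: 4

1 (4/7 voted 1)


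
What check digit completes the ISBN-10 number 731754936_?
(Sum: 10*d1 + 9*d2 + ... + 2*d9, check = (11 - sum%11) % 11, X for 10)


Weighted sum: 261
261 mod 11 = 8

Check digit: 3


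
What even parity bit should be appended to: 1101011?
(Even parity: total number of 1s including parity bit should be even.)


Number of 1s in data: 5
Parity bit: 1

1


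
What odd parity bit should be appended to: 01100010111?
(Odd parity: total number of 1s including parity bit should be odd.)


Number of 1s in data: 6
Parity bit: 1

1


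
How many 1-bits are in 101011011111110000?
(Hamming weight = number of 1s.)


Counting 1s in 101011011111110000

11


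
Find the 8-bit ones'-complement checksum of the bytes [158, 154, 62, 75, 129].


Sum = 578 mod 256 = 66
Complement = 189

189


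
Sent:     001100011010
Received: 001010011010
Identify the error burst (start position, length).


XOR: 000110000000

Burst at position 3, length 2


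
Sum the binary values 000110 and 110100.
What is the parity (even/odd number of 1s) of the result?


000110 = 6
110100 = 52
Sum = 58 = 111010
1s count = 4

even parity (4 ones in 111010)


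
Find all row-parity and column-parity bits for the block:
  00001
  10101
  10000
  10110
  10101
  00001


Row parities: 111111
Column parities: 00110

Row P: 111111, Col P: 00110, Corner: 0


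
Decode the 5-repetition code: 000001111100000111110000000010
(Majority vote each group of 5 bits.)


Groups: 00000, 11111, 00000, 11111, 00000, 00010
Majority votes: 010100

010100


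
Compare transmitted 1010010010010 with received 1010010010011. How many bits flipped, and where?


XOR: 0000000000001

1 error(s) at position(s): 12


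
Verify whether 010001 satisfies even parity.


Number of 1s: 2

Yes, parity is correct (2 ones)


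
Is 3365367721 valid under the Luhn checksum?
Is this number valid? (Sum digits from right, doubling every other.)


Luhn sum = 46
46 mod 10 = 6

Invalid (Luhn sum mod 10 = 6)


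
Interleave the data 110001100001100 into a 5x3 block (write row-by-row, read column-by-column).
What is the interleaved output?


Matrix:
  110
  001
  100
  001
  100
Read columns: 101011000001010

101011000001010


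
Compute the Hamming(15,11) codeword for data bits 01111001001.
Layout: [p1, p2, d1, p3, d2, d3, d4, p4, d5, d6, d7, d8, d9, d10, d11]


Parity bits: p1=0, p2=1, p3=1, p4=1

010111111001001


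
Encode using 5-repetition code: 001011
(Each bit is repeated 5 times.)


Each bit -> 5 copies

000000000011111000001111111111


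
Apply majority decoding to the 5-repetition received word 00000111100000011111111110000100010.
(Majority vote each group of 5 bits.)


Groups: 00000, 11110, 00000, 11111, 11111, 00001, 00010
Majority votes: 0101100

0101100


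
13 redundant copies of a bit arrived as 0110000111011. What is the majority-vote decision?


Ones: 7 out of 13
Threshold: 7

1 (7/13 voted 1)


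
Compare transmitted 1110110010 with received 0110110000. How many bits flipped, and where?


XOR: 1000000010

2 error(s) at position(s): 0, 8


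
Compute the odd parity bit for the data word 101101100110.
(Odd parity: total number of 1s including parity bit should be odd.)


Number of 1s in data: 7
Parity bit: 0

0


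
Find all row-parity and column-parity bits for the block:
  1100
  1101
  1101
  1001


Row parities: 0110
Column parities: 0101

Row P: 0110, Col P: 0101, Corner: 0


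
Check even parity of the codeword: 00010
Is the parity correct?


Number of 1s: 1

No, parity error (1 ones)


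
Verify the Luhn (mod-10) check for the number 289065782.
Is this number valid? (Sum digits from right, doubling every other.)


Luhn sum = 41
41 mod 10 = 1

Invalid (Luhn sum mod 10 = 1)


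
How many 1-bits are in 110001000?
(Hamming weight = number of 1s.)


Counting 1s in 110001000

3


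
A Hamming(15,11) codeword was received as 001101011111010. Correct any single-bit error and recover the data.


Syndrome = 3: error at position 3

Data: 00101111010 (corrected bit 3)


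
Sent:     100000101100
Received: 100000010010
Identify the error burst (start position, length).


XOR: 000000111110

Burst at position 6, length 5


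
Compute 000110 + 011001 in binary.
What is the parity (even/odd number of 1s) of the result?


000110 = 6
011001 = 25
Sum = 31 = 11111
1s count = 5

odd parity (5 ones in 11111)


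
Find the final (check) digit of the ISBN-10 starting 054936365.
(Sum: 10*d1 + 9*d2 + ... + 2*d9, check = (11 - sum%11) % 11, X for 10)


Weighted sum: 228
228 mod 11 = 8

Check digit: 3


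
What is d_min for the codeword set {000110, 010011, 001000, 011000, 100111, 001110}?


Comparing all pairs, minimum distance: 1
Can detect 0 errors, correct 0 errors

1


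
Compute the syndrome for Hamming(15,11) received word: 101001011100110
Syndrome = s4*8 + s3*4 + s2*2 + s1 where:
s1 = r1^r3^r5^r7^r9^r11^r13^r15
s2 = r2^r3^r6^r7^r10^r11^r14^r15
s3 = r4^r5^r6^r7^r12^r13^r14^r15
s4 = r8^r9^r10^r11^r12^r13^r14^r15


s1=0, s2=0, s3=1, s4=1

Syndrome = 12 (error at position 12)


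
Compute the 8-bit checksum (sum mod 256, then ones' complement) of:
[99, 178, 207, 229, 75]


Sum = 788 mod 256 = 20
Complement = 235

235


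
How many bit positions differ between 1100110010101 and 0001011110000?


XOR: 1101101100101
Count of 1s: 8

8


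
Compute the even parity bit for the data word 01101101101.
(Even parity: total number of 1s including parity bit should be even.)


Number of 1s in data: 7
Parity bit: 1

1


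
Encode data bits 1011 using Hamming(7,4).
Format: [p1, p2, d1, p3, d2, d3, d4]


Parity bits: p1=0, p2=1, p3=0

0110011


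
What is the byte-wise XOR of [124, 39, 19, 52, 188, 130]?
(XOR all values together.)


XOR chain: 124 ^ 39 ^ 19 ^ 52 ^ 188 ^ 130 = 66

66


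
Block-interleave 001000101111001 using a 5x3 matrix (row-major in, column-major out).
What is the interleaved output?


Matrix:
  001
  000
  101
  111
  001
Read columns: 001100001010111

001100001010111


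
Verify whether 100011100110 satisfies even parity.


Number of 1s: 6

Yes, parity is correct (6 ones)


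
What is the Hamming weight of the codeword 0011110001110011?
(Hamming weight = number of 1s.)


Counting 1s in 0011110001110011

9


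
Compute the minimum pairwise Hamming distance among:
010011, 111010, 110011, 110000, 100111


Comparing all pairs, minimum distance: 1
Can detect 0 errors, correct 0 errors

1


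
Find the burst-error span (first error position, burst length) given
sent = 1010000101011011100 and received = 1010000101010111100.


XOR: 0000000000001100000

Burst at position 12, length 2


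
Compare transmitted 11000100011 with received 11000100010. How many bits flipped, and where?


XOR: 00000000001

1 error(s) at position(s): 10


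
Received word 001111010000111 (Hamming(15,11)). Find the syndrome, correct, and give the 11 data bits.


Syndrome = 0: no error detected

Data: 11100000111 (no errors)


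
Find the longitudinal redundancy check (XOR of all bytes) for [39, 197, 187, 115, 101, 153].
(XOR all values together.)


XOR chain: 39 ^ 197 ^ 187 ^ 115 ^ 101 ^ 153 = 214

214


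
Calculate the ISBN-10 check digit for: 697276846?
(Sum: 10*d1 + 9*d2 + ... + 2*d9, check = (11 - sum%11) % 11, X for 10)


Weighted sum: 339
339 mod 11 = 9

Check digit: 2


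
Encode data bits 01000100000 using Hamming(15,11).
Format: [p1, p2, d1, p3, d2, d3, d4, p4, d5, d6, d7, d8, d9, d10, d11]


Parity bits: p1=1, p2=1, p3=1, p4=1

110110010100000


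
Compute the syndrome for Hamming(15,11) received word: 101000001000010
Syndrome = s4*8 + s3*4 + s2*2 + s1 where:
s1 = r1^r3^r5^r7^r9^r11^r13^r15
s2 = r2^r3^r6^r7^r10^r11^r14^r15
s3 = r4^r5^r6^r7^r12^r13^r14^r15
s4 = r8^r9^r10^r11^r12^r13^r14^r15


s1=1, s2=0, s3=1, s4=0

Syndrome = 5 (error at position 5)


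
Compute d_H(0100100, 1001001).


XOR: 1101101
Count of 1s: 5

5


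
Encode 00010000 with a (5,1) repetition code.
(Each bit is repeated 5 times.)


Each bit -> 5 copies

0000000000000001111100000000000000000000


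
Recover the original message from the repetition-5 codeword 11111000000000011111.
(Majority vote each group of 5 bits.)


Groups: 11111, 00000, 00000, 11111
Majority votes: 1001

1001


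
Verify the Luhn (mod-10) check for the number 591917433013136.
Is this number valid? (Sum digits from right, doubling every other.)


Luhn sum = 63
63 mod 10 = 3

Invalid (Luhn sum mod 10 = 3)


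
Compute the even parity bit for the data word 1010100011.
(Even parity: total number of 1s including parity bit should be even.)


Number of 1s in data: 5
Parity bit: 1

1


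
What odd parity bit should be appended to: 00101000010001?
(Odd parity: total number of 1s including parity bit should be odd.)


Number of 1s in data: 4
Parity bit: 1

1


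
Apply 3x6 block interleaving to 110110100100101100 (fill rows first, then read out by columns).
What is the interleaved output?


Matrix:
  110110
  100100
  101100
Read columns: 111100001111100000

111100001111100000


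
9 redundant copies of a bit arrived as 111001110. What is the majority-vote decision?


Ones: 6 out of 9
Threshold: 5

1 (6/9 voted 1)


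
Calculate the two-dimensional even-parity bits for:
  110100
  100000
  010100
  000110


Row parities: 1100
Column parities: 000110

Row P: 1100, Col P: 000110, Corner: 0


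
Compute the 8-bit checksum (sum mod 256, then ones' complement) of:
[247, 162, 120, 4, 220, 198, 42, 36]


Sum = 1029 mod 256 = 5
Complement = 250

250


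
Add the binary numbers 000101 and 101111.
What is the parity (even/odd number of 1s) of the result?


000101 = 5
101111 = 47
Sum = 52 = 110100
1s count = 3

odd parity (3 ones in 110100)


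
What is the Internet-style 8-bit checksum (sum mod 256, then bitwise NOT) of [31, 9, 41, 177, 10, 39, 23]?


Sum = 330 mod 256 = 74
Complement = 181

181


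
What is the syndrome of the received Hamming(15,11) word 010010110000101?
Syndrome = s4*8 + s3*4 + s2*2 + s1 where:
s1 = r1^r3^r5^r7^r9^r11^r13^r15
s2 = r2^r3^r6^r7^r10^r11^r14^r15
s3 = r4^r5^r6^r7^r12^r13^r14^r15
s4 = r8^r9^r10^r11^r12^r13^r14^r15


s1=0, s2=1, s3=0, s4=1

Syndrome = 10 (error at position 10)


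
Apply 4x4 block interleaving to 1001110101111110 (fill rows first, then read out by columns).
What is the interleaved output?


Matrix:
  1001
  1101
  0111
  1110
Read columns: 1101011100111110

1101011100111110


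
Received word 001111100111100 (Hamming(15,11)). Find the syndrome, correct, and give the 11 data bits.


Syndrome = 3: error at position 3

Data: 01110111100 (corrected bit 3)


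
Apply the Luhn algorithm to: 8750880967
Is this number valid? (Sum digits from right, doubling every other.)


Luhn sum = 49
49 mod 10 = 9

Invalid (Luhn sum mod 10 = 9)


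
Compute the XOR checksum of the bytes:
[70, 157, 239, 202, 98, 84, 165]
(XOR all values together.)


XOR chain: 70 ^ 157 ^ 239 ^ 202 ^ 98 ^ 84 ^ 165 = 109

109


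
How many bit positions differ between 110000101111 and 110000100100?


XOR: 000000001011
Count of 1s: 3

3


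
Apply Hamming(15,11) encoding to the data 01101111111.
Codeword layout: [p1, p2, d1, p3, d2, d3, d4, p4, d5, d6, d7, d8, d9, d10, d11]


Parity bits: p1=1, p2=1, p3=0, p4=1

110011011111111


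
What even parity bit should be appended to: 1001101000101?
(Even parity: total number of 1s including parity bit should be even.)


Number of 1s in data: 6
Parity bit: 0

0


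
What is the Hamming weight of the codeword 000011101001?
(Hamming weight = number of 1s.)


Counting 1s in 000011101001

5


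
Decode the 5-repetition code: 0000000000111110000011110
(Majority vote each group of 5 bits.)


Groups: 00000, 00000, 11111, 00000, 11110
Majority votes: 00101

00101


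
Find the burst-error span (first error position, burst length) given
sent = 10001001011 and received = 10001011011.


XOR: 00000010000

Burst at position 6, length 1


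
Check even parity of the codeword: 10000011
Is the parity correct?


Number of 1s: 3

No, parity error (3 ones)


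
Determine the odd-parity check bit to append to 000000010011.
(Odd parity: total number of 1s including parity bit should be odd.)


Number of 1s in data: 3
Parity bit: 0

0


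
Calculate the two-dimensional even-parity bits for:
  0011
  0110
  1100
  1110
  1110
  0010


Row parities: 000111
Column parities: 1011

Row P: 000111, Col P: 1011, Corner: 1


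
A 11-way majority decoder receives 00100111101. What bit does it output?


Ones: 6 out of 11
Threshold: 6

1 (6/11 voted 1)


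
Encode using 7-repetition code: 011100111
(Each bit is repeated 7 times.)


Each bit -> 7 copies

000000011111111111111111111100000000000000111111111111111111111


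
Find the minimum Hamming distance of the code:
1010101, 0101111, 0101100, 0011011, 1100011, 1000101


Comparing all pairs, minimum distance: 1
Can detect 0 errors, correct 0 errors

1


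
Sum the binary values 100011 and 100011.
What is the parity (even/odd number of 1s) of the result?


100011 = 35
100011 = 35
Sum = 70 = 1000110
1s count = 3

odd parity (3 ones in 1000110)


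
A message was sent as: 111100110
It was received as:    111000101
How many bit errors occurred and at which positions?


XOR: 000100011

3 error(s) at position(s): 3, 7, 8


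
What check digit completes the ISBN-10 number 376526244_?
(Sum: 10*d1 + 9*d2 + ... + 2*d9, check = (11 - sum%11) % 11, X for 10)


Weighted sum: 246
246 mod 11 = 4

Check digit: 7


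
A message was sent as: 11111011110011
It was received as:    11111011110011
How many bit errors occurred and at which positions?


XOR: 00000000000000

0 errors (received matches sent)


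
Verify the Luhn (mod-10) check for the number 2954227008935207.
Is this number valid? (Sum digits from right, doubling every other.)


Luhn sum = 59
59 mod 10 = 9

Invalid (Luhn sum mod 10 = 9)


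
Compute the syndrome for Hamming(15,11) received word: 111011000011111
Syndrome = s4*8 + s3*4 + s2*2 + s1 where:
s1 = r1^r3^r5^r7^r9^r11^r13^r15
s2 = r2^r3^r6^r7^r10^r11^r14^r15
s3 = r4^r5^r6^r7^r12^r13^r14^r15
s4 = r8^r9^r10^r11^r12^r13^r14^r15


s1=0, s2=0, s3=0, s4=1

Syndrome = 8 (error at position 8)


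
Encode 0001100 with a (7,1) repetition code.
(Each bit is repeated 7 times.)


Each bit -> 7 copies

0000000000000000000001111111111111100000000000000


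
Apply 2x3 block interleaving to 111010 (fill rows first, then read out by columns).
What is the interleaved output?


Matrix:
  111
  010
Read columns: 101110

101110


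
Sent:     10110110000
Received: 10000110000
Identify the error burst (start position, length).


XOR: 00110000000

Burst at position 2, length 2


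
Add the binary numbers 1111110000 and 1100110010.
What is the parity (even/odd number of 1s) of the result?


1111110000 = 1008
1100110010 = 818
Sum = 1826 = 11100100010
1s count = 5

odd parity (5 ones in 11100100010)


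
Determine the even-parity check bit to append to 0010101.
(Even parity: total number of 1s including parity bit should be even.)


Number of 1s in data: 3
Parity bit: 1

1


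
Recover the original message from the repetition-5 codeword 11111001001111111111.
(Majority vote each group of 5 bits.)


Groups: 11111, 00100, 11111, 11111
Majority votes: 1011

1011


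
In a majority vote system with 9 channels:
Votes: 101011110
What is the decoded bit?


Ones: 6 out of 9
Threshold: 5

1 (6/9 voted 1)


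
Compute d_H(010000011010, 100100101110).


XOR: 110100110100
Count of 1s: 6

6


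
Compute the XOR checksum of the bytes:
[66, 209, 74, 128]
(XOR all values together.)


XOR chain: 66 ^ 209 ^ 74 ^ 128 = 89

89


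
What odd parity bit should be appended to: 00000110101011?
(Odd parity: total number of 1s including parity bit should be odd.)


Number of 1s in data: 6
Parity bit: 1

1


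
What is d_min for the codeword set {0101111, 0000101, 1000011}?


Comparing all pairs, minimum distance: 3
Can detect 2 errors, correct 1 errors

3


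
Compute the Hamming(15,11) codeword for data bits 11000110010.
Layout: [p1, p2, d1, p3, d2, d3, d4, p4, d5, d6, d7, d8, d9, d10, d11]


Parity bits: p1=1, p2=0, p3=0, p4=1

101010010110010


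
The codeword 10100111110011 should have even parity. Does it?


Number of 1s: 9

No, parity error (9 ones)


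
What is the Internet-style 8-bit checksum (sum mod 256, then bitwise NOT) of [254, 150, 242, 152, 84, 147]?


Sum = 1029 mod 256 = 5
Complement = 250

250


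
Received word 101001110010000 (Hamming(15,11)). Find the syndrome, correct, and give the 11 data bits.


Syndrome = 0: no error detected

Data: 10110010000 (no errors)


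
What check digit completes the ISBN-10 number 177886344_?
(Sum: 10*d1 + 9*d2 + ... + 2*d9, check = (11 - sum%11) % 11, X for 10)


Weighted sum: 295
295 mod 11 = 9

Check digit: 2


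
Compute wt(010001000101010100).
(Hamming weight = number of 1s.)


Counting 1s in 010001000101010100

6


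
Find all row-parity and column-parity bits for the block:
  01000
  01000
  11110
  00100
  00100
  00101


Row parities: 110110
Column parities: 11011

Row P: 110110, Col P: 11011, Corner: 0


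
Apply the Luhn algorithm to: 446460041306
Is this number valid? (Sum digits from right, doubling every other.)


Luhn sum = 37
37 mod 10 = 7

Invalid (Luhn sum mod 10 = 7)


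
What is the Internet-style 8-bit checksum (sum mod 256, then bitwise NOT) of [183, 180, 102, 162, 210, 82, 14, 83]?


Sum = 1016 mod 256 = 248
Complement = 7

7


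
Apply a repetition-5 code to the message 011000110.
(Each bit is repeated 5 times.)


Each bit -> 5 copies

000001111111111000000000000000111111111100000


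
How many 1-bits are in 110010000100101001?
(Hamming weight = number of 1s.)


Counting 1s in 110010000100101001

7


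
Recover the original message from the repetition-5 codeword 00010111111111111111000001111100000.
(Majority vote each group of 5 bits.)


Groups: 00010, 11111, 11111, 11111, 00000, 11111, 00000
Majority votes: 0111010

0111010


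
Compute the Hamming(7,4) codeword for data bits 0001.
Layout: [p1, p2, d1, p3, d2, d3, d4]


Parity bits: p1=1, p2=1, p3=1

1101001


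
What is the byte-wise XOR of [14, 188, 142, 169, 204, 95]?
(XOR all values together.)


XOR chain: 14 ^ 188 ^ 142 ^ 169 ^ 204 ^ 95 = 6

6


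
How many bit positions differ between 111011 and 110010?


XOR: 001001
Count of 1s: 2

2


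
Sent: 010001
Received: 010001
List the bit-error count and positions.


XOR: 000000

0 errors (received matches sent)


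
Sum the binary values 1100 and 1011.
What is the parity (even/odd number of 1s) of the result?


1100 = 12
1011 = 11
Sum = 23 = 10111
1s count = 4

even parity (4 ones in 10111)


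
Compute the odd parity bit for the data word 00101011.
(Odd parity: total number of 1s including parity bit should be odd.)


Number of 1s in data: 4
Parity bit: 1

1


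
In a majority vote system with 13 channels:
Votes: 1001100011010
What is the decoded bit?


Ones: 6 out of 13
Threshold: 7

0 (6/13 voted 1)


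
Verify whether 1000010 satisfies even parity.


Number of 1s: 2

Yes, parity is correct (2 ones)


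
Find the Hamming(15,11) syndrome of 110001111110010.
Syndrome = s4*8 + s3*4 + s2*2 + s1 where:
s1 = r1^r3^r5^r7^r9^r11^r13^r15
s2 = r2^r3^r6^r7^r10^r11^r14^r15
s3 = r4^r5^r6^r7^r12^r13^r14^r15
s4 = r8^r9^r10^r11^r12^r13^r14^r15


s1=0, s2=0, s3=1, s4=1

Syndrome = 12 (error at position 12)


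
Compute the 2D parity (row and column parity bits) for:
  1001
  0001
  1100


Row parities: 010
Column parities: 0100

Row P: 010, Col P: 0100, Corner: 1


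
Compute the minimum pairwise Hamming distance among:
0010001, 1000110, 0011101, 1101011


Comparing all pairs, minimum distance: 2
Can detect 1 errors, correct 0 errors

2


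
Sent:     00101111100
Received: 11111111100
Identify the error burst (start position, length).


XOR: 11010000000

Burst at position 0, length 4


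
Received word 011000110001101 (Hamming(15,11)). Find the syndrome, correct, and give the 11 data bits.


Syndrome = 0: no error detected

Data: 10010001101 (no errors)


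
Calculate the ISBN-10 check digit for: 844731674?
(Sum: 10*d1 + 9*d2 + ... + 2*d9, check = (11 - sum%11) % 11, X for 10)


Weighted sum: 273
273 mod 11 = 9

Check digit: 2


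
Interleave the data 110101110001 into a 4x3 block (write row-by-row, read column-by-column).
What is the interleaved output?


Matrix:
  110
  101
  110
  001
Read columns: 111010100101

111010100101


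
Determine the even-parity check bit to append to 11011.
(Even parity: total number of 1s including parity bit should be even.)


Number of 1s in data: 4
Parity bit: 0

0


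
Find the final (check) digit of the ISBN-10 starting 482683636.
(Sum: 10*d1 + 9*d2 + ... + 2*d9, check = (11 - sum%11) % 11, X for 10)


Weighted sum: 278
278 mod 11 = 3

Check digit: 8


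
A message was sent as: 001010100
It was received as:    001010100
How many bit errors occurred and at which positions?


XOR: 000000000

0 errors (received matches sent)


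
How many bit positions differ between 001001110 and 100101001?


XOR: 101100111
Count of 1s: 6

6


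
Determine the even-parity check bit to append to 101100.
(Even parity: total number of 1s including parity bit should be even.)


Number of 1s in data: 3
Parity bit: 1

1


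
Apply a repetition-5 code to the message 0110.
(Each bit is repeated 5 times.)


Each bit -> 5 copies

00000111111111100000


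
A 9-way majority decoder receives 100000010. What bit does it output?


Ones: 2 out of 9
Threshold: 5

0 (2/9 voted 1)


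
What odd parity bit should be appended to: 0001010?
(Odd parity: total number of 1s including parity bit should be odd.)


Number of 1s in data: 2
Parity bit: 1

1


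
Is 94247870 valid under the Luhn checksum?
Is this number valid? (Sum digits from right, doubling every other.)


Luhn sum = 39
39 mod 10 = 9

Invalid (Luhn sum mod 10 = 9)
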